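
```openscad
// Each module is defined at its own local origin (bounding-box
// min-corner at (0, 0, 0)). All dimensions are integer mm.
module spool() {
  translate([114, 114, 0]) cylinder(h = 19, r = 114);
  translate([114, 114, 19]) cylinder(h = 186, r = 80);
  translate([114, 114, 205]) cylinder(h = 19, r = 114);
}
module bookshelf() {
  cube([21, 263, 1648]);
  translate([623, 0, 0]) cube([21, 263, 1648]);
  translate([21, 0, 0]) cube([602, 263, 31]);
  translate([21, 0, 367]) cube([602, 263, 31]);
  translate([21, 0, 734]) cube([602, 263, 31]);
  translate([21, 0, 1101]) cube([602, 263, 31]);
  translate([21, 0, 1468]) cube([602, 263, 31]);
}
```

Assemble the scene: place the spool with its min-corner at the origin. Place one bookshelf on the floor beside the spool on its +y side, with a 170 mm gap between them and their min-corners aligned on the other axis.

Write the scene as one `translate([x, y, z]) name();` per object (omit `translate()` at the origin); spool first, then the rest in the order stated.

spool();
translate([0, 398, 0]) bookshelf();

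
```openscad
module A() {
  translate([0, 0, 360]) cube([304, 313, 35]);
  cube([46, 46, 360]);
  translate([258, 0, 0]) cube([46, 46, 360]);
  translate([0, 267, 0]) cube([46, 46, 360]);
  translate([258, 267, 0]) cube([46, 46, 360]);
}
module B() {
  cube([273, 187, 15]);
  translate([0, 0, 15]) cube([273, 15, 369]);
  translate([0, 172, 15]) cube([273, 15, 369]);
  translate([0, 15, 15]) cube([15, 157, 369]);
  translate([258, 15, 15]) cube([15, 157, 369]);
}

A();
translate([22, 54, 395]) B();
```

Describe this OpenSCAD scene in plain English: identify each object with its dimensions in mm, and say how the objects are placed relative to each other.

A is a four-legged stool. The seat is a 304×313×35 mm slab whose top surface is at z = 395 mm; four square legs, each 46×46 mm in cross-section, run from the floor (z = 0) to the underside of the seat, each flush with a corner of the seat.

B is an open storage box with external size 273×187×384 mm and wall thickness 15 mm (the base is also 15 mm thick). The base covers the whole footprint; the four walls stand on the base, with the y-facing walls full-width and the x-facing walls fitting between their inner faces.

The open box is on top of the stool.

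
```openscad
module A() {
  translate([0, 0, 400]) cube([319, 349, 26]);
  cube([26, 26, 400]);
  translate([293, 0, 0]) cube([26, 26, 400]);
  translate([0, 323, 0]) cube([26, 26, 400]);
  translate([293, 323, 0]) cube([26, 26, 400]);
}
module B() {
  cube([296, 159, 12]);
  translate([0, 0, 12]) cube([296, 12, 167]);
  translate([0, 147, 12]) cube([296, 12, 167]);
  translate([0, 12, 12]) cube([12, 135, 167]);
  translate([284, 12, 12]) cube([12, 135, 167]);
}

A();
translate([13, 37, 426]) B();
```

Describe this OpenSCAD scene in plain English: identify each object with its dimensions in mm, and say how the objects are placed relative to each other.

A is a four-legged stool. The seat is a 319×349×26 mm slab whose top surface is at z = 426 mm; four square legs, each 26×26 mm in cross-section, run from the floor (z = 0) to the underside of the seat, each flush with a corner of the seat.

B is an open storage box with external size 296×159×179 mm and wall thickness 12 mm (the base is also 12 mm thick). The base covers the whole footprint; the four walls stand on the base, with the y-facing walls full-width and the x-facing walls fitting between their inner faces.

The open box is on top of the stool.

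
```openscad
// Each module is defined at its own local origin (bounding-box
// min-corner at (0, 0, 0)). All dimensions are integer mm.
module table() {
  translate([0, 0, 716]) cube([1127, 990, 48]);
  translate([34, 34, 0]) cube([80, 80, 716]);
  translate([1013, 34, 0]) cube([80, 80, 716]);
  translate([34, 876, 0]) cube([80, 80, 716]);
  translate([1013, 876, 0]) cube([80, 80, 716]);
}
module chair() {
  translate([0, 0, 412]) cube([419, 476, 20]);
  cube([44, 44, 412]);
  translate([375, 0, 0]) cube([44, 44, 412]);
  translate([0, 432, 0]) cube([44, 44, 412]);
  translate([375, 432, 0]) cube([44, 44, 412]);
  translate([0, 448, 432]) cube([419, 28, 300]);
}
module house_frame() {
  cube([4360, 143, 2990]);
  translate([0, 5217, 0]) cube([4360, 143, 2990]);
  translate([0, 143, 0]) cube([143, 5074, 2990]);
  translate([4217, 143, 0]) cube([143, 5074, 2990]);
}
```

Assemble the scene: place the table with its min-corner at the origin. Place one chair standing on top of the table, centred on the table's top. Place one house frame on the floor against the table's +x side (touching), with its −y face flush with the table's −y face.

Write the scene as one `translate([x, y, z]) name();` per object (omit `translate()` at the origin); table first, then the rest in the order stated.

table();
translate([354, 257, 764]) chair();
translate([1127, 0, 0]) house_frame();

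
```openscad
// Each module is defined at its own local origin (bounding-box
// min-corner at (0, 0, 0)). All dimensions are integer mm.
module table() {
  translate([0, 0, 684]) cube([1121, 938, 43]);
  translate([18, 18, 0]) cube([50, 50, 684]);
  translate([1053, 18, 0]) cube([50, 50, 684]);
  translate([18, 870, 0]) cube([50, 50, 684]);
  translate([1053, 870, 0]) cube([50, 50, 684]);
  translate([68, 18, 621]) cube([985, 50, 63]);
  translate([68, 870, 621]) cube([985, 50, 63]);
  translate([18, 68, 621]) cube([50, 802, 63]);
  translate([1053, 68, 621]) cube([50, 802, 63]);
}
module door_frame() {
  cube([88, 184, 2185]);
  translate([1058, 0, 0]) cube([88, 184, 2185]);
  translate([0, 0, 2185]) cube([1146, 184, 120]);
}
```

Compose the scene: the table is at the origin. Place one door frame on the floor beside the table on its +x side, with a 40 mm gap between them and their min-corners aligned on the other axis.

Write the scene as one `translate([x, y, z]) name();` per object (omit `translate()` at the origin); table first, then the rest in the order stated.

table();
translate([1161, 0, 0]) door_frame();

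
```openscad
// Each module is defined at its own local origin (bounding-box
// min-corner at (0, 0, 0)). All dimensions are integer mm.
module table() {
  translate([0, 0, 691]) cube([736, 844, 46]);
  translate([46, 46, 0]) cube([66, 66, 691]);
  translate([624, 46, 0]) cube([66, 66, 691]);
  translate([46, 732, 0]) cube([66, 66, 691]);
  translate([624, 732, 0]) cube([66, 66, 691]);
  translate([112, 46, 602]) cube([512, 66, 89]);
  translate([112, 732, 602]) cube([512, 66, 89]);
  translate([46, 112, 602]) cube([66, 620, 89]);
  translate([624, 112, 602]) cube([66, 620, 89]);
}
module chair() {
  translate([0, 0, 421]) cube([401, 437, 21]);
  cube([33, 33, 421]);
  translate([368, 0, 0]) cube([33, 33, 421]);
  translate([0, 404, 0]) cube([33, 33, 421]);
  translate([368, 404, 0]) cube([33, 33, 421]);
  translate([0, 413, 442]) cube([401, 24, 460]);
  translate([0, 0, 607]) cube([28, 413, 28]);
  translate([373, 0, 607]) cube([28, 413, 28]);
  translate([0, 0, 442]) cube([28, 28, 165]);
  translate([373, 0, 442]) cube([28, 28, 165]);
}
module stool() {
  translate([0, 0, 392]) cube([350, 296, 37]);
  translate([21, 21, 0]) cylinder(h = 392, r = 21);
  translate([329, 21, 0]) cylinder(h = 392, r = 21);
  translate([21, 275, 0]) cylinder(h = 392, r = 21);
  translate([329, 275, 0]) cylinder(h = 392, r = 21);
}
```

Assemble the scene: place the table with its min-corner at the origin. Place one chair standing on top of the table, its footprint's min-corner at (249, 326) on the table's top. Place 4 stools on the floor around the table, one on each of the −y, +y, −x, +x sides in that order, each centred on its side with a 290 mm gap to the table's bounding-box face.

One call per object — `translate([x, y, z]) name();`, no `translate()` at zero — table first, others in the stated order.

table();
translate([249, 326, 737]) chair();
translate([193, -586, 0]) stool();
translate([193, 1134, 0]) stool();
translate([-640, 274, 0]) stool();
translate([1026, 274, 0]) stool();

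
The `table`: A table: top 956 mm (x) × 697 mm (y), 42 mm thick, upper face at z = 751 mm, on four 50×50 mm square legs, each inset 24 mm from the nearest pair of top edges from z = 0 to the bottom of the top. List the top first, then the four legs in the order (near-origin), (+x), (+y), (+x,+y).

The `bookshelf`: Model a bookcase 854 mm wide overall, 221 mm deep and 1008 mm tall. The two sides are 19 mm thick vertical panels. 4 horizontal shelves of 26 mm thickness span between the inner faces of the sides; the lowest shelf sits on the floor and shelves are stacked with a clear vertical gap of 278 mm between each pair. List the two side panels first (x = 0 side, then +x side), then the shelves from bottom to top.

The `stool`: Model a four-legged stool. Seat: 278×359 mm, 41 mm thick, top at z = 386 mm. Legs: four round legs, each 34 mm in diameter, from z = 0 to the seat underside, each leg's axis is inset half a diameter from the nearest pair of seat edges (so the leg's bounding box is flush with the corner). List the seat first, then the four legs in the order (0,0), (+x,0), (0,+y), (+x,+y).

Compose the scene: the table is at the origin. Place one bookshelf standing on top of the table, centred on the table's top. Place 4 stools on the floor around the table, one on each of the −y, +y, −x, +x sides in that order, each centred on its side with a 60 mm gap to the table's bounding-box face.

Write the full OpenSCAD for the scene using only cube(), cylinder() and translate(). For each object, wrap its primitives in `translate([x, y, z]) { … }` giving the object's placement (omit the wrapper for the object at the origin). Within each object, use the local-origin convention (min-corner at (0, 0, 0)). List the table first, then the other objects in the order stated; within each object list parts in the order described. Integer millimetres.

translate([0, 0, 709]) cube([956, 697, 42]);
translate([24, 24, 0]) cube([50, 50, 709]);
translate([882, 24, 0]) cube([50, 50, 709]);
translate([24, 623, 0]) cube([50, 50, 709]);
translate([882, 623, 0]) cube([50, 50, 709]);
translate([51, 238, 751]) {
  cube([19, 221, 1008]);
  translate([835, 0, 0]) cube([19, 221, 1008]);
  translate([19, 0, 0]) cube([816, 221, 26]);
  translate([19, 0, 304]) cube([816, 221, 26]);
  translate([19, 0, 608]) cube([816, 221, 26]);
  translate([19, 0, 912]) cube([816, 221, 26]);
}
translate([339, -419, 0]) {
  translate([0, 0, 345]) cube([278, 359, 41]);
  translate([17, 17, 0]) cylinder(h = 345, r = 17);
  translate([261, 17, 0]) cylinder(h = 345, r = 17);
  translate([17, 342, 0]) cylinder(h = 345, r = 17);
  translate([261, 342, 0]) cylinder(h = 345, r = 17);
}
translate([339, 757, 0]) {
  translate([0, 0, 345]) cube([278, 359, 41]);
  translate([17, 17, 0]) cylinder(h = 345, r = 17);
  translate([261, 17, 0]) cylinder(h = 345, r = 17);
  translate([17, 342, 0]) cylinder(h = 345, r = 17);
  translate([261, 342, 0]) cylinder(h = 345, r = 17);
}
translate([-338, 169, 0]) {
  translate([0, 0, 345]) cube([278, 359, 41]);
  translate([17, 17, 0]) cylinder(h = 345, r = 17);
  translate([261, 17, 0]) cylinder(h = 345, r = 17);
  translate([17, 342, 0]) cylinder(h = 345, r = 17);
  translate([261, 342, 0]) cylinder(h = 345, r = 17);
}
translate([1016, 169, 0]) {
  translate([0, 0, 345]) cube([278, 359, 41]);
  translate([17, 17, 0]) cylinder(h = 345, r = 17);
  translate([261, 17, 0]) cylinder(h = 345, r = 17);
  translate([17, 342, 0]) cylinder(h = 345, r = 17);
  translate([261, 342, 0]) cylinder(h = 345, r = 17);
}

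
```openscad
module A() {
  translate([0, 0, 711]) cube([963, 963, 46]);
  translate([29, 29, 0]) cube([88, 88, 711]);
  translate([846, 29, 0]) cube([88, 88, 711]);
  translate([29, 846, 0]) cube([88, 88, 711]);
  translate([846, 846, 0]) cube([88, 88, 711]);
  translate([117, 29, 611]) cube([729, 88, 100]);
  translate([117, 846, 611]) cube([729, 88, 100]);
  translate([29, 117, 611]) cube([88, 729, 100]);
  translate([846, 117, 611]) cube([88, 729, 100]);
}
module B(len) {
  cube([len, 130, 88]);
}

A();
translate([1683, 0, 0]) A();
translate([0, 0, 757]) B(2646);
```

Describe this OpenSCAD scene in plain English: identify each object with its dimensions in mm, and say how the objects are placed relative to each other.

A is a table with a 963×963 mm rectangular top, 46 mm thick, top surface at z = 757 mm, supported by four 88×88 mm square legs, each inset 29 mm from the nearest pair of top edges, running from the floor. Four apron rails, 88 mm thick and 100 mm tall, run between adjacent legs with their top edges flush with the underside of the top and their outer faces flush with the legs' outer faces.

B is a rectangular beam 2646 mm long (x), 130 mm deep (y), 88 mm thick (z).

The beam spans the tops of two tables placed 720 mm apart, resting at z = 757 mm.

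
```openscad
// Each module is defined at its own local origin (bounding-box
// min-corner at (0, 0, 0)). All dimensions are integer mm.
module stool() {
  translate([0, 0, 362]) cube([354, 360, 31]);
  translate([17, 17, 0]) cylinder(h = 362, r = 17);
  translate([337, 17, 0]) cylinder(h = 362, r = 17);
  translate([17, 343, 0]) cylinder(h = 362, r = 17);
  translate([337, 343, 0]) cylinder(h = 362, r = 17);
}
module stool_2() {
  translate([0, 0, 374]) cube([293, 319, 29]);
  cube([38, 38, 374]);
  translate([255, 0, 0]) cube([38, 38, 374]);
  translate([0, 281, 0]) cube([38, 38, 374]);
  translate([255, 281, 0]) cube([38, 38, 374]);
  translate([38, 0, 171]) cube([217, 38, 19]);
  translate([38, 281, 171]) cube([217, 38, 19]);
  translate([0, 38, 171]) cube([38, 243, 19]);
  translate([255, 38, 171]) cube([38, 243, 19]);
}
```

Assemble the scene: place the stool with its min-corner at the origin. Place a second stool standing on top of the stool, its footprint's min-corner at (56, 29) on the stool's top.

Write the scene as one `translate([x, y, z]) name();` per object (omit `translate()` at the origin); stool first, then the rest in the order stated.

stool();
translate([56, 29, 393]) stool_2();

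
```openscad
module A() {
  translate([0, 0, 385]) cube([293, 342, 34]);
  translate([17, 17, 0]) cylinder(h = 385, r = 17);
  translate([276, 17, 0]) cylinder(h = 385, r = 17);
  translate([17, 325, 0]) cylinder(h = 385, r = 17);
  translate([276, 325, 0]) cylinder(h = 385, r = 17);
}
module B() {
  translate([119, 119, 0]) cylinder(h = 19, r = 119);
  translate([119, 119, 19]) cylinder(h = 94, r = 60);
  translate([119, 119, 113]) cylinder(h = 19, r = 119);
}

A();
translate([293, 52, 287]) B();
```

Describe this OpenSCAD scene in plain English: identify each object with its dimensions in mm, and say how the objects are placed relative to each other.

A is a four-legged stool. The seat is a 293×342×34 mm slab whose top surface is at z = 419 mm; four round legs, each 34 mm in diameter, run from the floor (z = 0) to the underside of the seat, each leg's axis is inset half a diameter from the nearest pair of seat edges (so the leg's bounding box is flush with the corner).

B is a spool: two coaxial disc flanges of radius 119 mm and thickness 19 mm, joined by a core cylinder of radius 60 mm and height 94 mm. The lower flange rests on z = 0 and the three cylinders share a vertical axis.

The spool is beside the stool with their tops flush at z = 419.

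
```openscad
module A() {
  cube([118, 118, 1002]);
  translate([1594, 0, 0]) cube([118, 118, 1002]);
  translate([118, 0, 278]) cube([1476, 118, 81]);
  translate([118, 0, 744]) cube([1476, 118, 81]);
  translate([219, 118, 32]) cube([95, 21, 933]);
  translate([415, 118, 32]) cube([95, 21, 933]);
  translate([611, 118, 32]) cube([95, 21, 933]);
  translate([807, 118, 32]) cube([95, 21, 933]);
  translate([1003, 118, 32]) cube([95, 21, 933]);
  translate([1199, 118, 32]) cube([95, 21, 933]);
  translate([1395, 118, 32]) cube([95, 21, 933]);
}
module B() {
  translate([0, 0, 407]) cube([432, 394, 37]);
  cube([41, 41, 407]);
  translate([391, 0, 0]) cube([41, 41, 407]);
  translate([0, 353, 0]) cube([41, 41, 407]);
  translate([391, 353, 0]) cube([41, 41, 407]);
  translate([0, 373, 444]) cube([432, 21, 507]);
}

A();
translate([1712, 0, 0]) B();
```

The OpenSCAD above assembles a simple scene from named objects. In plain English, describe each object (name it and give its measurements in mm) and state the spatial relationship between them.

A is a fence section. Two 118×118 mm posts, 1002 mm tall, stand on the floor with a clear span of 1476 mm between their inner faces. Two horizontal rails of 118×81 mm section span the gap between the posts with their undersides at z = 278 mm and z = 744 mm, flush with the posts' −y face. 7 pickets, each 95 mm wide, 21 mm thick and 933 mm tall, are fixed to the +y face of the rails with their bottoms at z = 32 mm, evenly spaced across the span with equal gaps (rounded down to the nearest mm) at the −x end and between each pair — any rounding remainder accumulates at the +x end.

B is a chair. The seat is a 432×394×37 mm slab with its top at z = 444 mm, on four 41×41 mm corner legs (flush with the seat edges, standing on z = 0). A flat backrest 21 mm thick, 507 mm tall, spans the full seat width and rises from the seat top along its +y edge, rear face flush with the rear of the seat.

The chair is against the fence section's +x side, with their −y faces flush.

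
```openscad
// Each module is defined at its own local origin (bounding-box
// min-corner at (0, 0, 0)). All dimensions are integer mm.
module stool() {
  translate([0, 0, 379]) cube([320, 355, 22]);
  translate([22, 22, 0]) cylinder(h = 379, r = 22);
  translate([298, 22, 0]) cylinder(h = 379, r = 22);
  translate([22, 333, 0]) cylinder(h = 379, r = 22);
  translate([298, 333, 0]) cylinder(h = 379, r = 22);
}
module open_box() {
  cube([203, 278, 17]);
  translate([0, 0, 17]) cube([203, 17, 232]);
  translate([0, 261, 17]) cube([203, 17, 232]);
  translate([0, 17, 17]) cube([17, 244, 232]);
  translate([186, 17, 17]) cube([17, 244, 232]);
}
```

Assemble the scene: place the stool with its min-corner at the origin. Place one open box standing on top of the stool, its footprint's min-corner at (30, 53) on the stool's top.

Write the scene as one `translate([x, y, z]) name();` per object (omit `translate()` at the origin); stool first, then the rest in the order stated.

stool();
translate([30, 53, 401]) open_box();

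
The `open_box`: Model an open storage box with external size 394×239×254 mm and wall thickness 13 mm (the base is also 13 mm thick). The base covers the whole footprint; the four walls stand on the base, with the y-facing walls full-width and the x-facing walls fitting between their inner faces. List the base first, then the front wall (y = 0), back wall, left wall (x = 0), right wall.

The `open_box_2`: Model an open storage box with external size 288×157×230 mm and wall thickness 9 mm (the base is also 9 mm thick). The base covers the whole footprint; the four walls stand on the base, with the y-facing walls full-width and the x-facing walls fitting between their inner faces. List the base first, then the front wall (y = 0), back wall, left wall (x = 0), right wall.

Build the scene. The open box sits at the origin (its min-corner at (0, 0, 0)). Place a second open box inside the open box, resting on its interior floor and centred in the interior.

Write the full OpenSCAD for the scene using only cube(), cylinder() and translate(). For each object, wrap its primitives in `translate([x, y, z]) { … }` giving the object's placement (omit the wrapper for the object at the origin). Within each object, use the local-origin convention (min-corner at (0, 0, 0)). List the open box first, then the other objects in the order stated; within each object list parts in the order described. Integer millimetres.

cube([394, 239, 13]);
translate([0, 0, 13]) cube([394, 13, 241]);
translate([0, 226, 13]) cube([394, 13, 241]);
translate([0, 13, 13]) cube([13, 213, 241]);
translate([381, 13, 13]) cube([13, 213, 241]);
translate([53, 41, 13]) {
  cube([288, 157, 9]);
  translate([0, 0, 9]) cube([288, 9, 221]);
  translate([0, 148, 9]) cube([288, 9, 221]);
  translate([0, 9, 9]) cube([9, 139, 221]);
  translate([279, 9, 9]) cube([9, 139, 221]);
}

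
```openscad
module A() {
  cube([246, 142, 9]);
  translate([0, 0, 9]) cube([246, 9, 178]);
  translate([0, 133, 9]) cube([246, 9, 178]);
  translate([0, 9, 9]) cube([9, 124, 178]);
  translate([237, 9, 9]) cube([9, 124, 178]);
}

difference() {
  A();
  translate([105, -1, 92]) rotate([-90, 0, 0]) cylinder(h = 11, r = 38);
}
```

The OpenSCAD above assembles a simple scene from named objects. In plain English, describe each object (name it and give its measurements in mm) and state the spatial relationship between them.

A is an open-topped rectangular box: outside dimensions 246×142×187 mm, with a uniform wall and base thickness of 9 mm. The base is a full 246×142 slab on the floor; four walls sit on top of the base. The front and back walls (the −y and +y sides) span the full width; the two side walls fit between them.

The open box has a circular hole of radius 38 mm through its front wall, centred at (x = 105, z = 92).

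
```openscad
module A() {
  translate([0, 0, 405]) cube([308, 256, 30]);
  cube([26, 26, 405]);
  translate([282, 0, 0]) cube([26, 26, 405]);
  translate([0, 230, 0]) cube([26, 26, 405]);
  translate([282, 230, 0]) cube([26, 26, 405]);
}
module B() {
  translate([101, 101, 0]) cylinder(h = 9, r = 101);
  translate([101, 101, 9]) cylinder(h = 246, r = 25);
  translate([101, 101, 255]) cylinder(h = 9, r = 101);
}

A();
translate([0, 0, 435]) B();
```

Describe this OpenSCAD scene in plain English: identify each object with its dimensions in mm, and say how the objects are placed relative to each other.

A is a four-legged stool. The seat is a 308×256×30 mm slab whose top surface is at z = 435 mm; four square legs, each 26×26 mm in cross-section, run from the floor (z = 0) to the underside of the seat, each flush with a corner of the seat.

B is a spool: two coaxial disc flanges of radius 101 mm and thickness 9 mm, joined by a core cylinder of radius 25 mm and height 246 mm. The lower flange rests on z = 0 and the three cylinders share a vertical axis.

The spool is on top of the stool.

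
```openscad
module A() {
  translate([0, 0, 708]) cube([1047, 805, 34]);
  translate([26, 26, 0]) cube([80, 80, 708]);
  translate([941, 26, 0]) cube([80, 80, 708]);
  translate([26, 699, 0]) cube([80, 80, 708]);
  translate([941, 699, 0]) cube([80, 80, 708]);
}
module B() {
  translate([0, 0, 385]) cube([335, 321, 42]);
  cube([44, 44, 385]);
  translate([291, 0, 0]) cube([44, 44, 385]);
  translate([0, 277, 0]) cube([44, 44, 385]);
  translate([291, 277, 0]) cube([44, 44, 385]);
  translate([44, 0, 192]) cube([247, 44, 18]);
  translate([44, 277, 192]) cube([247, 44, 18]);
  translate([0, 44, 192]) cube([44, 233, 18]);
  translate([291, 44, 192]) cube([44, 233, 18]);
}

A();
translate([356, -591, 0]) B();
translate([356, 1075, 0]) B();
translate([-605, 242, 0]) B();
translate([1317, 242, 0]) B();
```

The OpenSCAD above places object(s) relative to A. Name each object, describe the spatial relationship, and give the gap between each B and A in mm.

Each stool's nearest face is 270 mm from the table's bounding box.

A is a table. B is a stool. Four stools sit around the table at the −y, +y, −x, +x sides. The gap between each stool and the table is 270 mm.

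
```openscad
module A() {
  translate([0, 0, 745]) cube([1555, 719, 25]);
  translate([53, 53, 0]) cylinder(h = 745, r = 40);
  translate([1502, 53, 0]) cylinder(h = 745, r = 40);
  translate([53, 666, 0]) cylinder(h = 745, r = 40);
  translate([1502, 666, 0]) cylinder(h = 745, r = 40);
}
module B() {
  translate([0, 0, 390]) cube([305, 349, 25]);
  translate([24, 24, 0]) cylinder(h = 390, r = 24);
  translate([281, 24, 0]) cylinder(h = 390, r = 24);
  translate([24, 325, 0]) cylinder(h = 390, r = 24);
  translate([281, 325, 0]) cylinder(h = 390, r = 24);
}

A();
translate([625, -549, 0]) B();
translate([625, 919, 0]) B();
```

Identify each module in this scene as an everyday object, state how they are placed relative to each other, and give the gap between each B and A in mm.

A is a table. B is a stool. Two stools sit around the table at the −y, +y sides. The gap between each stool and the table is 200 mm.

Each stool's nearest face is 200 mm from the table's bounding box.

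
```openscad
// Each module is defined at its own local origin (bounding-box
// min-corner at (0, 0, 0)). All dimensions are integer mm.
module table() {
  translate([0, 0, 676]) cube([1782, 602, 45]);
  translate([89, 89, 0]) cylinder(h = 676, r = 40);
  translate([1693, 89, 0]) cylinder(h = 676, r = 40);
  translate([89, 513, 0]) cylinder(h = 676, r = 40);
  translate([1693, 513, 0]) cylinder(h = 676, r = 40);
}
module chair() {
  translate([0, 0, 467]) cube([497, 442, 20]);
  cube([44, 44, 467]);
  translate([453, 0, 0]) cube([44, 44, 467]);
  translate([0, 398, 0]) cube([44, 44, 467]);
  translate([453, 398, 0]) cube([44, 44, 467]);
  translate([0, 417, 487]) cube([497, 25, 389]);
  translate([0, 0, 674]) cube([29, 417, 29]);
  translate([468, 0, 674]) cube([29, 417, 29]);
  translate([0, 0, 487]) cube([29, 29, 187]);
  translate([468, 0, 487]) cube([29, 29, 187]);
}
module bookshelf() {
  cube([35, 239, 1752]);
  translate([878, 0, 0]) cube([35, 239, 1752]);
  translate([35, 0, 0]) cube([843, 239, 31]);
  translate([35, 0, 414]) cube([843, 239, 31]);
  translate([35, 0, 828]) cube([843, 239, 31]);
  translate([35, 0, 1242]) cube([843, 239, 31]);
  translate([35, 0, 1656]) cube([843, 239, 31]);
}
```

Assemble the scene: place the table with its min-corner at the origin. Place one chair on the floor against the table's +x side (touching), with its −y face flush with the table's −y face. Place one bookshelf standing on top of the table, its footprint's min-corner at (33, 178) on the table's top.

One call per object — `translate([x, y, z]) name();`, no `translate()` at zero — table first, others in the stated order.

table();
translate([1782, 0, 0]) chair();
translate([33, 178, 721]) bookshelf();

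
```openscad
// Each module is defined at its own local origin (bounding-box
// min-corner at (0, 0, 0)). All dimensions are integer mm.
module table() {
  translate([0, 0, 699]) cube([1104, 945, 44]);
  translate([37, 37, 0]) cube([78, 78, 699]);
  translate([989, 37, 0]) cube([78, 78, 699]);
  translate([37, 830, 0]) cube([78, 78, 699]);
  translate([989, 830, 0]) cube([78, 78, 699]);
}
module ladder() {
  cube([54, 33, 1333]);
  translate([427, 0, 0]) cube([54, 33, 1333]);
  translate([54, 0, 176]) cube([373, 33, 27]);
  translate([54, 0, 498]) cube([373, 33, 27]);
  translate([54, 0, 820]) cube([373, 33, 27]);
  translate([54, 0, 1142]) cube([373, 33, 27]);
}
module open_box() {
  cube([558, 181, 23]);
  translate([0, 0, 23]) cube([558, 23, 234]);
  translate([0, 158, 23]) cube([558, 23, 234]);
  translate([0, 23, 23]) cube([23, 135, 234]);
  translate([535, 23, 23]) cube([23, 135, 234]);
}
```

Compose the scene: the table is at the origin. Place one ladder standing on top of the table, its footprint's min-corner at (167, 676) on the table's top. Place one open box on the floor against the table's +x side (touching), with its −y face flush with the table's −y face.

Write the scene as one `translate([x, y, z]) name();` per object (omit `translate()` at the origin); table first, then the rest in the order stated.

table();
translate([167, 676, 743]) ladder();
translate([1104, 0, 0]) open_box();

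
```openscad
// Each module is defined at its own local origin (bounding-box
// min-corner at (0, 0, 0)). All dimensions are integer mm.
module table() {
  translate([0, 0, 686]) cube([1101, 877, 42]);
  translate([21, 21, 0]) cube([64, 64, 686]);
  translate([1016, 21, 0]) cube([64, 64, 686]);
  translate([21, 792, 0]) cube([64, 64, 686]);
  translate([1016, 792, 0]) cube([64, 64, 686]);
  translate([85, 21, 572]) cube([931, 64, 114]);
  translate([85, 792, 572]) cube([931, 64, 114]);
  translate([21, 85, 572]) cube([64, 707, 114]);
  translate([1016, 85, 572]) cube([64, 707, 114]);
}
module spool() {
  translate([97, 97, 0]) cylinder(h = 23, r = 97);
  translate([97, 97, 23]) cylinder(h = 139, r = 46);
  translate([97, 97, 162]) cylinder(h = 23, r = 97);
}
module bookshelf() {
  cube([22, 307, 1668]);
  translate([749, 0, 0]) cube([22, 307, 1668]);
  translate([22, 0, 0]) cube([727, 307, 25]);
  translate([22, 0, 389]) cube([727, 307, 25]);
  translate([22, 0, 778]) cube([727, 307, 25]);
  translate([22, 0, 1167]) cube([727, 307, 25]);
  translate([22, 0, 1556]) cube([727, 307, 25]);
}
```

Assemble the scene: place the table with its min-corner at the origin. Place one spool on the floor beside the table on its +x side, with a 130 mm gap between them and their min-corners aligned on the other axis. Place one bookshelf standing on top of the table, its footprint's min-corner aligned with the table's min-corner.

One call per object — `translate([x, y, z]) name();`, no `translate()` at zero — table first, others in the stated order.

table();
translate([1231, 0, 0]) spool();
translate([0, 0, 728]) bookshelf();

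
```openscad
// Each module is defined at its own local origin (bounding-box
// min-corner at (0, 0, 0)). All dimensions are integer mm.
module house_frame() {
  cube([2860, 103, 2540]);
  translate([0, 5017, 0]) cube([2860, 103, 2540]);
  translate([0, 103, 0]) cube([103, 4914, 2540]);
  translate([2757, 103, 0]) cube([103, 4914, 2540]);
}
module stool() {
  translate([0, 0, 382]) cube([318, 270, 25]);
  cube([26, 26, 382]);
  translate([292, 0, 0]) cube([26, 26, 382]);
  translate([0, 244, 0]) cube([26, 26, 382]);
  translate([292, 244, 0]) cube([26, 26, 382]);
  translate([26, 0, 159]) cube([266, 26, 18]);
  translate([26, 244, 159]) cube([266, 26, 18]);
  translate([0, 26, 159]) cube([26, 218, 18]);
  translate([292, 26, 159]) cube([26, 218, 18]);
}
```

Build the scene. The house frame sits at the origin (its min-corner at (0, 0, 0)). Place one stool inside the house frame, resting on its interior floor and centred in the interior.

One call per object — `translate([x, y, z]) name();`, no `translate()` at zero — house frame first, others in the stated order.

house_frame();
translate([1271, 2425, 0]) stool();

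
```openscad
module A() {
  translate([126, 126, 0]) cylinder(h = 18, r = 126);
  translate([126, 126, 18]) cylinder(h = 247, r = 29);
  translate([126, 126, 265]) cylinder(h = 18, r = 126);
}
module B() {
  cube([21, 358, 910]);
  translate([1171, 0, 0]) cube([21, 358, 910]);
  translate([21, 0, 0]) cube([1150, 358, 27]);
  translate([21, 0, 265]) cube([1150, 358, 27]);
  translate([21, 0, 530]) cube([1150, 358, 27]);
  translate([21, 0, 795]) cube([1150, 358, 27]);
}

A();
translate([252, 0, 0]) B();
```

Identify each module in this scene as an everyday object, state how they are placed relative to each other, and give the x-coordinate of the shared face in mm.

A is a spool. B is a bookshelf. The bookshelf is against the spool's +x side, with their −y faces flush. The x-coordinate of the shared face is 252 mm.

The spool's +x face and the bookshelf's −x face are both at x = 252 mm.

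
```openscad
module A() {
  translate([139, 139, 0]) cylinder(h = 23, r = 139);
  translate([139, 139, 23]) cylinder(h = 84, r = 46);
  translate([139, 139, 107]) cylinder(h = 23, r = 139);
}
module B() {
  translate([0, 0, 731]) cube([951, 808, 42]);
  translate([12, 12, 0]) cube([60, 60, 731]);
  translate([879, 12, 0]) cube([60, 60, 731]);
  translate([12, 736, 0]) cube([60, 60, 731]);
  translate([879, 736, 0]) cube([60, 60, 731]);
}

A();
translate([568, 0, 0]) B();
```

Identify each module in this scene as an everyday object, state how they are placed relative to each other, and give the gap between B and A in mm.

The table's nearest face is 290 mm from the spool's +x face.

A is a spool. B is a table. The table is on the floor beside the spool on its +x side. The gap between the table and the spool is 290 mm.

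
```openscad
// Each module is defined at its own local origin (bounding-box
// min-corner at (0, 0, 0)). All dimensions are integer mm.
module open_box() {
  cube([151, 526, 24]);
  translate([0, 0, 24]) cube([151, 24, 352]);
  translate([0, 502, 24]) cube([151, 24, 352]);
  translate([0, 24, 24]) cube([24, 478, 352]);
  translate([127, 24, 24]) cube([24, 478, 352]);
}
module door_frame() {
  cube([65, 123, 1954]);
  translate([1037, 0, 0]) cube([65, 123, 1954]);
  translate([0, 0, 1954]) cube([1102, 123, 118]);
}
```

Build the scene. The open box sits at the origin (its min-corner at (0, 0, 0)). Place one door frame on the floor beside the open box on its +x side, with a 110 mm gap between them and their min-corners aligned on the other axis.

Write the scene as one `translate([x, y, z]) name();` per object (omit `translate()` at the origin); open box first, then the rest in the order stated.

open_box();
translate([261, 0, 0]) door_frame();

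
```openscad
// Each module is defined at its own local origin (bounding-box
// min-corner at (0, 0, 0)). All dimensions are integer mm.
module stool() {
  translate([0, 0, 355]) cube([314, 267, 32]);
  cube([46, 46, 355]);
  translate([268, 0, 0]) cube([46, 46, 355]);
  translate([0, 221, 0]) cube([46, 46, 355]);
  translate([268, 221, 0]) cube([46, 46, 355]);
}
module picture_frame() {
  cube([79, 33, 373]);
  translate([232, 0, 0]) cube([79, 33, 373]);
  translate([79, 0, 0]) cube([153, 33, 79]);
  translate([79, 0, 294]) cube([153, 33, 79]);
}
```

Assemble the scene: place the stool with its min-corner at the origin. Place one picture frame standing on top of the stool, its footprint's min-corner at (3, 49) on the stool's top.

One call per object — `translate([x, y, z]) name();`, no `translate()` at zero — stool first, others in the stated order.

stool();
translate([3, 49, 387]) picture_frame();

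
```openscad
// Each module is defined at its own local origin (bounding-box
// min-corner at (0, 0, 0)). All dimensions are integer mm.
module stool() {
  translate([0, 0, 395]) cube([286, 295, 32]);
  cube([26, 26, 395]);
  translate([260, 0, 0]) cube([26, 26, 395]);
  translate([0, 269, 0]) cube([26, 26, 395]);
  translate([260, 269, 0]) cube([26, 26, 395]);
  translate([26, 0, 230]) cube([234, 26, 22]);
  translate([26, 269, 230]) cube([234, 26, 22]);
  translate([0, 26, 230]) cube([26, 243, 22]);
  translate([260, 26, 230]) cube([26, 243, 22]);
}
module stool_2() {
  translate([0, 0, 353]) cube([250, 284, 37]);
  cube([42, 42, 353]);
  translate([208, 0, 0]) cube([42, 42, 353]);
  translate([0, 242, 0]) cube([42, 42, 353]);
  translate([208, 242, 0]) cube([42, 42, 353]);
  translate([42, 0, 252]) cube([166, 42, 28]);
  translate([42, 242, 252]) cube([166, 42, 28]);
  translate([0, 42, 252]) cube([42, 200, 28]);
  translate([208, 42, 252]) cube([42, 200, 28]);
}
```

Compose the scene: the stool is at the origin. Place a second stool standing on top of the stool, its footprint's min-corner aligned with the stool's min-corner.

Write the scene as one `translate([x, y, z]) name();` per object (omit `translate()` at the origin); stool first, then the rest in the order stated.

stool();
translate([0, 0, 427]) stool_2();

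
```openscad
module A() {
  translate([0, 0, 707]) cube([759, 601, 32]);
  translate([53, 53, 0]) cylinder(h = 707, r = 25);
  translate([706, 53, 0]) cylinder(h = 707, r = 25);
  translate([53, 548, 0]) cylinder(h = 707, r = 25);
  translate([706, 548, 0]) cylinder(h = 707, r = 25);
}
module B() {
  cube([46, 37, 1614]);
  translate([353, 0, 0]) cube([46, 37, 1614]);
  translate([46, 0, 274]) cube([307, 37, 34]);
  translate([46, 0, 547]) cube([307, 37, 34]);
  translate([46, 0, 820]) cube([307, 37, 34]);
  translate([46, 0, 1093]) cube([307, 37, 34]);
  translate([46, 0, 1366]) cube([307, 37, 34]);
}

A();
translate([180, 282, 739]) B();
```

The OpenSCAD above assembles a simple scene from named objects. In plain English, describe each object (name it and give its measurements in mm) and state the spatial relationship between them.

A is a table with a 759×601 mm rectangular top, 32 mm thick, top surface at z = 739 mm, supported by four round legs of 50 mm diameter, each leg's bounding box inset 28 mm from the nearest pair of top edges, running from the floor.

B is a straight ladder. Two 46×37 mm vertical rails, 1614 mm tall, stand 399 mm apart (outside-to-outside) with their front faces coplanar on the −y side. 5 rungs, each 37 mm deep and 34 mm tall, span between the inner faces of the rails, front faces flush with the rails. The lowest rung's underside is at z = 274 mm and rungs are spaced 273 mm apart (underside to underside).

The ladder is on top of the table, centred.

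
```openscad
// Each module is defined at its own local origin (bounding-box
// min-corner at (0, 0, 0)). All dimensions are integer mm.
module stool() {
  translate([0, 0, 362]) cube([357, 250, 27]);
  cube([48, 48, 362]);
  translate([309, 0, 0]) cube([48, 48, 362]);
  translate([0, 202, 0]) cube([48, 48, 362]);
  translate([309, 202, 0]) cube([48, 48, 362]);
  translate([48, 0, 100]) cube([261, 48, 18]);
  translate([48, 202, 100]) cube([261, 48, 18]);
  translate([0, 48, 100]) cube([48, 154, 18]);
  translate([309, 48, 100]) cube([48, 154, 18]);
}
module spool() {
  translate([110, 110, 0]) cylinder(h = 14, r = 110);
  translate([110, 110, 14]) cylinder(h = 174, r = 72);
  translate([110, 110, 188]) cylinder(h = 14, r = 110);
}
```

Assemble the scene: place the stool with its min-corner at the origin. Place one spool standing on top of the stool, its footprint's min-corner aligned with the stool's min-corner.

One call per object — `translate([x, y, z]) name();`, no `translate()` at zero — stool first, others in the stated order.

stool();
translate([0, 0, 389]) spool();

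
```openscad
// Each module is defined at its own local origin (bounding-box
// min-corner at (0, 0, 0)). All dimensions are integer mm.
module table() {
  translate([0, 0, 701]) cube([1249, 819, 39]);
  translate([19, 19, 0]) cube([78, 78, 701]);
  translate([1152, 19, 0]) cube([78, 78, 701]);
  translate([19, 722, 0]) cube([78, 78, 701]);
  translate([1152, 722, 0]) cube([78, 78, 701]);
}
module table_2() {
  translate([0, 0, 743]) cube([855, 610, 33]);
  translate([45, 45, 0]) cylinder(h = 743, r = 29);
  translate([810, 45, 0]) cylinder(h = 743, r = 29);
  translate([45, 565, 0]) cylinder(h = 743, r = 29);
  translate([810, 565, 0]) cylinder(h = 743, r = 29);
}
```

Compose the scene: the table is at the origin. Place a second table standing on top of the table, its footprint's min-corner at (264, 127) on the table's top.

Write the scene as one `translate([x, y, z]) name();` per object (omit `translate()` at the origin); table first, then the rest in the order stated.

table();
translate([264, 127, 740]) table_2();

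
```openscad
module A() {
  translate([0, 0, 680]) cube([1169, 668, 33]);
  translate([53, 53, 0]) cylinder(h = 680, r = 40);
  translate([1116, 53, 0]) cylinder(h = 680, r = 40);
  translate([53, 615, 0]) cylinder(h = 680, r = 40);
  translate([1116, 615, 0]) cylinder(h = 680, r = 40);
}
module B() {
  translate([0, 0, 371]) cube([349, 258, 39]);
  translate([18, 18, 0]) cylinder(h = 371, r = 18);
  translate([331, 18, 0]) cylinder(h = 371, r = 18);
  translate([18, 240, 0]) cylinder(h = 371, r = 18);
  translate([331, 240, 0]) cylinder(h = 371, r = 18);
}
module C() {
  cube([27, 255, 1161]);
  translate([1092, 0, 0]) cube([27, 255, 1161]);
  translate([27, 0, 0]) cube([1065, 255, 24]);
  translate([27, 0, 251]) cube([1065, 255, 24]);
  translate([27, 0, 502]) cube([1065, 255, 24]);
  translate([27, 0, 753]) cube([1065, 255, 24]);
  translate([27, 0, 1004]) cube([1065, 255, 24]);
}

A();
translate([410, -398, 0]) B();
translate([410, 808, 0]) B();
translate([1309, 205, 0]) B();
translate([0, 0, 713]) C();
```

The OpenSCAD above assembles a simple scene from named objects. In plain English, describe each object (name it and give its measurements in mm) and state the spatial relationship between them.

A is a table with a 1169×668 mm rectangular top, 33 mm thick, top surface at z = 713 mm, supported by four round legs of 80 mm diameter, each leg's bounding box inset 13 mm from the nearest pair of top edges, running from the floor.

B is a four-legged stool. The seat is a 349×258×39 mm slab whose top surface is at z = 410 mm; four round legs, each 36 mm in diameter, run from the floor (z = 0) to the underside of the seat, each leg's axis is inset half a diameter from the nearest pair of seat edges (so the leg's bounding box is flush with the corner).

C is an open bookshelf. Two side panels, each 27 mm thick, 255 mm deep and 1161 mm tall, stand 1119 mm apart (outside-to-outside). Between them sit 5 shelves, each 24 mm thick and 255 mm deep, spanning the full gap between the sides. The bottom shelf rests on the floor (its underside at z = 0) and the clear gap between one shelf's top and the next shelf's underside is 227 mm.

Three stools sit around the table at the −y, +y, +x sides. The bookshelf is on top of the table.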